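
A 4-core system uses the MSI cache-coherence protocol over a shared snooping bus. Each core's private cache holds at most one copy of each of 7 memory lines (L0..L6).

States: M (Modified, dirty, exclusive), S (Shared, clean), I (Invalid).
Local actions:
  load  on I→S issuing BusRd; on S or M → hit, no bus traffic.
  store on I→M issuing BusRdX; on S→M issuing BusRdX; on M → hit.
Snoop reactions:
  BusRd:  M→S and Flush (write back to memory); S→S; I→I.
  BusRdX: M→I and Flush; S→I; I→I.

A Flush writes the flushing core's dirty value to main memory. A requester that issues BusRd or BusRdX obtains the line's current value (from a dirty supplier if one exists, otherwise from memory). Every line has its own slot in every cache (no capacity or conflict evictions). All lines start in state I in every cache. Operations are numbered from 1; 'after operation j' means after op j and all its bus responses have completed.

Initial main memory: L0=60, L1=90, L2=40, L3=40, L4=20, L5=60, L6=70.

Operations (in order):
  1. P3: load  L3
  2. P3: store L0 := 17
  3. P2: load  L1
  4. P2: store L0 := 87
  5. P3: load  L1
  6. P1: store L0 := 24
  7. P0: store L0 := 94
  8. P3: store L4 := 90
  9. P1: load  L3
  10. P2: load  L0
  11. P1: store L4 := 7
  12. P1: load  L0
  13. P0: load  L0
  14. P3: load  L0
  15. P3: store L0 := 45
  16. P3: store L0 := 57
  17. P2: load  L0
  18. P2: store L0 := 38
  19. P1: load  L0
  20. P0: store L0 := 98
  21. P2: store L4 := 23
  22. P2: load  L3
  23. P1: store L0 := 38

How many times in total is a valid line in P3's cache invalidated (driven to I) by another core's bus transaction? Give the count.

invalidations = 3

[1] P3: load  L3 | P0:I, P1:I, P2:I, P3:S(40) | bus: BusRd
[2] P3: store L0 := 17 | P0:I, P1:I, P2:I, P3:M(17) | bus: BusRdX
[3] P2: load  L1 | P0:I, P1:I, P2:S(90), P3:I | bus: BusRd
[4] P2: store L0 := 87 | P0:I, P1:I, P2:M(87), P3:I | bus: BusRdX,Flush
[5] P3: load  L1 | P0:I, P1:I, P2:S(90), P3:S(90) | bus: BusRd
[6] P1: store L0 := 24 | P0:I, P1:M(24), P2:I, P3:I | bus: BusRdX,Flush
[7] P0: store L0 := 94 | P0:M(94), P1:I, P2:I, P3:I | bus: BusRdX,Flush
[8] P3: store L4 := 90 | P0:I, P1:I, P2:I, P3:M(90) | bus: BusRdX
[9] P1: load  L3 | P0:I, P1:S(40), P2:I, P3:S(40) | bus: BusRd
[10] P2: load  L0 | P0:S(94), P1:I, P2:S(94), P3:I | bus: BusRd,Flush
[11] P1: store L4 := 7 | P0:I, P1:M(7), P2:I, P3:I | bus: BusRdX,Flush
[12] P1: load  L0 | P0:S(94), P1:S(94), P2:S(94), P3:I | bus: BusRd
[13] P0: load  L0 | P0:S(94), P1:S(94), P2:S(94), P3:I | bus: none
[14] P3: load  L0 | P0:S(94), P1:S(94), P2:S(94), P3:S(94) | bus: BusRd
[15] P3: store L0 := 45 | P0:I, P1:I, P2:I, P3:M(45) | bus: BusRdX
[16] P3: store L0 := 57 | P0:I, P1:I, P2:I, P3:M(57) | bus: none
[17] P2: load  L0 | P0:I, P1:I, P2:S(57), P3:S(57) | bus: BusRd,Flush
[18] P2: store L0 := 38 | P0:I, P1:I, P2:M(38), P3:I | bus: BusRdX
[19] P1: load  L0 | P0:I, P1:S(38), P2:S(38), P3:I | bus: BusRd,Flush
[20] P0: store L0 := 98 | P0:M(98), P1:I, P2:I, P3:I | bus: BusRdX
[21] P2: store L4 := 23 | P0:I, P1:I, P2:M(23), P3:I | bus: BusRdX,Flush
[22] P2: load  L3 | P0:I, P1:S(40), P2:S(40), P3:S(40) | bus: BusRd
[23] P1: store L0 := 38 | P0:I, P1:M(38), P2:I, P3:I | bus: BusRdX,Flush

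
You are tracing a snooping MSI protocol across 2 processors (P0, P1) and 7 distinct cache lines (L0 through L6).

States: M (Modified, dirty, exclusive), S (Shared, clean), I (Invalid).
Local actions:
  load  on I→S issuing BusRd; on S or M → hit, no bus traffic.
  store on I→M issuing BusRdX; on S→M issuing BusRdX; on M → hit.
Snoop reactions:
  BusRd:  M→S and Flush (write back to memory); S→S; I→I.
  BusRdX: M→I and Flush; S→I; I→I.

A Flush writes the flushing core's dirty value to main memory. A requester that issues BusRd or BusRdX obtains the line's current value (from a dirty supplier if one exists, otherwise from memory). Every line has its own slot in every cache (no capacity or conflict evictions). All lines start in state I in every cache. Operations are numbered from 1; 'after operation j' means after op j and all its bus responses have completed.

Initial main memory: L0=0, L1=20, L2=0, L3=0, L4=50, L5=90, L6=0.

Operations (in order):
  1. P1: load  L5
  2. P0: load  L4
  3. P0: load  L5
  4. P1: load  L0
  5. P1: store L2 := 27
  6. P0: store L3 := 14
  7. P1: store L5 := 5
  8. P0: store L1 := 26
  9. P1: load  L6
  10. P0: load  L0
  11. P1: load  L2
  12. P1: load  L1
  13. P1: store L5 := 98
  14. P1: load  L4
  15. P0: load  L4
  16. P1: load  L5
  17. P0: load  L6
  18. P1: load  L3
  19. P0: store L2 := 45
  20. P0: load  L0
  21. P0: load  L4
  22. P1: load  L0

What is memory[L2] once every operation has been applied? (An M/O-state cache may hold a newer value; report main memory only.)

step 1: P1: load  L5  ⟶  IS  (L5)  txn=BusRd  M[L5]=90
step 2: P0: load  L4  ⟶  SI  (L4)  txn=BusRd  M[L4]=50
step 3: P0: load  L5  ⟶  SS  (L5)  txn=BusRd  M[L5]=90
step 4: P1: load  L0  ⟶  IS  (L0)  txn=BusRd  M[L0]=0
step 5: P1: store L2 := 27  ⟶  IM  (L2)  txn=BusRdX  M[L2]=0
step 6: P0: store L3 := 14  ⟶  MI  (L3)  txn=BusRdX  M[L3]=0
step 7: P1: store L5 := 5  ⟶  IM  (L5)  txn=BusRdX  M[L5]=90
step 8: P0: store L1 := 26  ⟶  MI  (L1)  txn=BusRdX  M[L1]=20
step 9: P1: load  L6  ⟶  IS  (L6)  txn=BusRd  M[L6]=0
step 10: P0: load  L0  ⟶  SS  (L0)  txn=BusRd  M[L0]=0
step 11: P1: load  L2  ⟶  IM  (L2)  txn=∅  M[L2]=0
step 12: P1: load  L1  ⟶  SS  (L1)  txn=BusRd+Flush  M[L1]=26
step 13: P1: store L5 := 98  ⟶  IM  (L5)  txn=∅  M[L5]=90
step 14: P1: load  L4  ⟶  SS  (L4)  txn=BusRd  M[L4]=50
step 15: P0: load  L4  ⟶  SS  (L4)  txn=∅  M[L4]=50
step 16: P1: load  L5  ⟶  IM  (L5)  txn=∅  M[L5]=90
step 17: P0: load  L6  ⟶  SS  (L6)  txn=BusRd  M[L6]=0
step 18: P1: load  L3  ⟶  SS  (L3)  txn=BusRd+Flush  M[L3]=14
step 19: P0: store L2 := 45  ⟶  MI  (L2)  txn=BusRdX+Flush  M[L2]=27
step 20: P0: load  L0  ⟶  SS  (L0)  txn=∅  M[L0]=0
step 21: P0: load  L4  ⟶  SS  (L4)  txn=∅  M[L4]=50
step 22: P1: load  L0  ⟶  SS  (L0)  txn=∅  M[L0]=0

memory[L2] = 27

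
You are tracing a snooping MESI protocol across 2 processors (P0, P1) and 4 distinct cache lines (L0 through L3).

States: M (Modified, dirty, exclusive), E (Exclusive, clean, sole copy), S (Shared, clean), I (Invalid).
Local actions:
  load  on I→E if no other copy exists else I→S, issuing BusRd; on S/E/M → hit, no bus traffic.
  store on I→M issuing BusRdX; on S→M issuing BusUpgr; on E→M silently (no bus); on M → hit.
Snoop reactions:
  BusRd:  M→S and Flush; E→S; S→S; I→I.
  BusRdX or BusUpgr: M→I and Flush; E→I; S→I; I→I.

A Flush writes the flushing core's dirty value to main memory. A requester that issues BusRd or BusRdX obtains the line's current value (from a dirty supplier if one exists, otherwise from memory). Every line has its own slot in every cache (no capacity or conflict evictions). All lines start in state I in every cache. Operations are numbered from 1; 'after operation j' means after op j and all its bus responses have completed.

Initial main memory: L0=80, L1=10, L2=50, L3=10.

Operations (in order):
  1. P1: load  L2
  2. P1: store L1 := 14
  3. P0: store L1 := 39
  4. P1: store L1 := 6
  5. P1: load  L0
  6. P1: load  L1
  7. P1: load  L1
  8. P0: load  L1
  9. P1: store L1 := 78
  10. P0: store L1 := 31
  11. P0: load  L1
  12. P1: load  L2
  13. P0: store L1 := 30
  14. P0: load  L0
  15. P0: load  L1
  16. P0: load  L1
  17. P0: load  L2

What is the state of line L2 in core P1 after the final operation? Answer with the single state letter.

state = S

  op1 P1: load  L2 → I/E on L2; bus BusRd; mem=50
  op2 P1: store L1 := 14 → I/M on L1; bus BusRdX; mem=10
  op3 P0: store L1 := 39 → M/I on L1; bus BusRdX Flush; mem=14
  op4 P1: store L1 := 6 → I/M on L1; bus BusRdX Flush; mem=39
  op5 P1: load  L0 → I/E on L0; bus BusRd; mem=80
  op6 P1: load  L1 → I/M on L1; bus (none); mem=39
  op7 P1: load  L1 → I/M on L1; bus (none); mem=39
  op8 P0: load  L1 → S/S on L1; bus BusRd Flush; mem=6
  op9 P1: store L1 := 78 → I/M on L1; bus BusUpgr; mem=6
  op10 P0: store L1 := 31 → M/I on L1; bus BusRdX Flush; mem=78
  op11 P0: load  L1 → M/I on L1; bus (none); mem=78
  op12 P1: load  L2 → I/E on L2; bus (none); mem=50
  op13 P0: store L1 := 30 → M/I on L1; bus (none); mem=78
  op14 P0: load  L0 → S/S on L0; bus BusRd; mem=80
  op15 P0: load  L1 → M/I on L1; bus (none); mem=78
  op16 P0: load  L1 → M/I on L1; bus (none); mem=78
  op17 P0: load  L2 → S/S on L2; bus BusRd; mem=50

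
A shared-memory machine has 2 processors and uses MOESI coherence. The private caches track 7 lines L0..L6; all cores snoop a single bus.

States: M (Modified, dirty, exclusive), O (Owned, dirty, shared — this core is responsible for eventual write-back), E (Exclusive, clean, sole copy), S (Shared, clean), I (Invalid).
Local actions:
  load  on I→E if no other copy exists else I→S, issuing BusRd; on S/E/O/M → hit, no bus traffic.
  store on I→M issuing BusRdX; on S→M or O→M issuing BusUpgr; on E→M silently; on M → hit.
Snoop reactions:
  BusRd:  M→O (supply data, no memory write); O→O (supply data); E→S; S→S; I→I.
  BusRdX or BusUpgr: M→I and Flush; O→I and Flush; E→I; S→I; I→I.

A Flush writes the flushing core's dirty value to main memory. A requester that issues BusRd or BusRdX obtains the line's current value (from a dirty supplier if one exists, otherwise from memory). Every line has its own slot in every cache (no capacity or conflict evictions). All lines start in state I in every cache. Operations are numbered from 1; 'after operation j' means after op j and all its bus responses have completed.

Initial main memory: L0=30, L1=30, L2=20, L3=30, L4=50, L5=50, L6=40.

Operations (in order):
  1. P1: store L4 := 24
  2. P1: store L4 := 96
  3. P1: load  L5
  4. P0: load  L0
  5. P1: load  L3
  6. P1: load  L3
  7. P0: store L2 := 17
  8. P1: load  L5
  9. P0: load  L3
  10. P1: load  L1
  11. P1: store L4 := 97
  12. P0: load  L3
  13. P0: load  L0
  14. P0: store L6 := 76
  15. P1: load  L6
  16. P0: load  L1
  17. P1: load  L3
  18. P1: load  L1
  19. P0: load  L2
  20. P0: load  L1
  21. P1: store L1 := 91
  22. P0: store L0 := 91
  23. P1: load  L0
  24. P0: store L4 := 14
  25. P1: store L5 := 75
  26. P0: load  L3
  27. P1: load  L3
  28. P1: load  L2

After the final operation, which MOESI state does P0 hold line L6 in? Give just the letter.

  op1 P1: store L4 := 24 → I/M on L4; bus BusRdX; mem=50
  op2 P1: store L4 := 96 → I/M on L4; bus (none); mem=50
  op3 P1: load  L5 → I/E on L5; bus BusRd; mem=50
  op4 P0: load  L0 → E/I on L0; bus BusRd; mem=30
  op5 P1: load  L3 → I/E on L3; bus BusRd; mem=30
  op6 P1: load  L3 → I/E on L3; bus (none); mem=30
  op7 P0: store L2 := 17 → M/I on L2; bus BusRdX; mem=20
  op8 P1: load  L5 → I/E on L5; bus (none); mem=50
  op9 P0: load  L3 → S/S on L3; bus BusRd; mem=30
  op10 P1: load  L1 → I/E on L1; bus BusRd; mem=30
  op11 P1: store L4 := 97 → I/M on L4; bus (none); mem=50
  op12 P0: load  L3 → S/S on L3; bus (none); mem=30
  op13 P0: load  L0 → E/I on L0; bus (none); mem=30
  op14 P0: store L6 := 76 → M/I on L6; bus BusRdX; mem=40
  op15 P1: load  L6 → O/S on L6; bus BusRd; mem=40
  op16 P0: load  L1 → S/S on L1; bus BusRd; mem=30
  op17 P1: load  L3 → S/S on L3; bus (none); mem=30
  op18 P1: load  L1 → S/S on L1; bus (none); mem=30
  op19 P0: load  L2 → M/I on L2; bus (none); mem=20
  op20 P0: load  L1 → S/S on L1; bus (none); mem=30
  op21 P1: store L1 := 91 → I/M on L1; bus BusUpgr; mem=30
  op22 P0: store L0 := 91 → M/I on L0; bus (none); mem=30
  op23 P1: load  L0 → O/S on L0; bus BusRd; mem=30
  op24 P0: store L4 := 14 → M/I on L4; bus BusRdX Flush; mem=97
  op25 P1: store L5 := 75 → I/M on L5; bus (none); mem=50
  op26 P0: load  L3 → S/S on L3; bus (none); mem=30
  op27 P1: load  L3 → S/S on L3; bus (none); mem=30
  op28 P1: load  L2 → O/S on L2; bus BusRd; mem=20

state = O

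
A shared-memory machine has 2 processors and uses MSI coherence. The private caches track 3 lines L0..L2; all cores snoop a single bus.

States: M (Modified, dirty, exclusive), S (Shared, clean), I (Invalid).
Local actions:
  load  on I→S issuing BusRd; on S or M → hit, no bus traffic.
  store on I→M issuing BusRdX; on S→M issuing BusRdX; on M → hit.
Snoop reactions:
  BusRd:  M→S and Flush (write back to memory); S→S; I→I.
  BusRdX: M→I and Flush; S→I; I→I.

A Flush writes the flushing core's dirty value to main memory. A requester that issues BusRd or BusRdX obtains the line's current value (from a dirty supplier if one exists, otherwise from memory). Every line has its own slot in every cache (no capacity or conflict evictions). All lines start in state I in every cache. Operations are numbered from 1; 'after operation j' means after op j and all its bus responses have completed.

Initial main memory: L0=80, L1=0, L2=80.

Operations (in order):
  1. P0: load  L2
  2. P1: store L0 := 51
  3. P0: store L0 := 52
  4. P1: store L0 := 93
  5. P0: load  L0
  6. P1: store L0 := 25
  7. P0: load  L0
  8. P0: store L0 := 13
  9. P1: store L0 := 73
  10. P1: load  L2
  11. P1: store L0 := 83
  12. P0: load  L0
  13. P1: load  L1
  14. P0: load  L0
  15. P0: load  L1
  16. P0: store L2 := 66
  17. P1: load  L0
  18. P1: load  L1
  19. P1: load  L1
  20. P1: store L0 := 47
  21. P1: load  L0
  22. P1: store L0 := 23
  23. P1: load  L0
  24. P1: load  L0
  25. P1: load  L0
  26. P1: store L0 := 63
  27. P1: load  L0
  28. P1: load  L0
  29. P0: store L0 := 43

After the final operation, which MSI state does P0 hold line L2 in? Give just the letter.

  op1 P0: load  L2 → S/I on L2; bus BusRd; mem=80
  op2 P1: store L0 := 51 → I/M on L0; bus BusRdX; mem=80
  op3 P0: store L0 := 52 → M/I on L0; bus BusRdX Flush; mem=51
  op4 P1: store L0 := 93 → I/M on L0; bus BusRdX Flush; mem=52
  op5 P0: load  L0 → S/S on L0; bus BusRd Flush; mem=93
  op6 P1: store L0 := 25 → I/M on L0; bus BusRdX; mem=93
  op7 P0: load  L0 → S/S on L0; bus BusRd Flush; mem=25
  op8 P0: store L0 := 13 → M/I on L0; bus BusRdX; mem=25
  op9 P1: store L0 := 73 → I/M on L0; bus BusRdX Flush; mem=13
  op10 P1: load  L2 → S/S on L2; bus BusRd; mem=80
  op11 P1: store L0 := 83 → I/M on L0; bus (none); mem=13
  op12 P0: load  L0 → S/S on L0; bus BusRd Flush; mem=83
  op13 P1: load  L1 → I/S on L1; bus BusRd; mem=0
  op14 P0: load  L0 → S/S on L0; bus (none); mem=83
  op15 P0: load  L1 → S/S on L1; bus BusRd; mem=0
  op16 P0: store L2 := 66 → M/I on L2; bus BusRdX; mem=80
  op17 P1: load  L0 → S/S on L0; bus (none); mem=83
  op18 P1: load  L1 → S/S on L1; bus (none); mem=0
  op19 P1: load  L1 → S/S on L1; bus (none); mem=0
  op20 P1: store L0 := 47 → I/M on L0; bus BusRdX; mem=83
  op21 P1: load  L0 → I/M on L0; bus (none); mem=83
  op22 P1: store L0 := 23 → I/M on L0; bus (none); mem=83
  op23 P1: load  L0 → I/M on L0; bus (none); mem=83
  op24 P1: load  L0 → I/M on L0; bus (none); mem=83
  op25 P1: load  L0 → I/M on L0; bus (none); mem=83
  op26 P1: store L0 := 63 → I/M on L0; bus (none); mem=83
  op27 P1: load  L0 → I/M on L0; bus (none); mem=83
  op28 P1: load  L0 → I/M on L0; bus (none); mem=83
  op29 P0: store L0 := 43 → M/I on L0; bus BusRdX Flush; mem=63

state = M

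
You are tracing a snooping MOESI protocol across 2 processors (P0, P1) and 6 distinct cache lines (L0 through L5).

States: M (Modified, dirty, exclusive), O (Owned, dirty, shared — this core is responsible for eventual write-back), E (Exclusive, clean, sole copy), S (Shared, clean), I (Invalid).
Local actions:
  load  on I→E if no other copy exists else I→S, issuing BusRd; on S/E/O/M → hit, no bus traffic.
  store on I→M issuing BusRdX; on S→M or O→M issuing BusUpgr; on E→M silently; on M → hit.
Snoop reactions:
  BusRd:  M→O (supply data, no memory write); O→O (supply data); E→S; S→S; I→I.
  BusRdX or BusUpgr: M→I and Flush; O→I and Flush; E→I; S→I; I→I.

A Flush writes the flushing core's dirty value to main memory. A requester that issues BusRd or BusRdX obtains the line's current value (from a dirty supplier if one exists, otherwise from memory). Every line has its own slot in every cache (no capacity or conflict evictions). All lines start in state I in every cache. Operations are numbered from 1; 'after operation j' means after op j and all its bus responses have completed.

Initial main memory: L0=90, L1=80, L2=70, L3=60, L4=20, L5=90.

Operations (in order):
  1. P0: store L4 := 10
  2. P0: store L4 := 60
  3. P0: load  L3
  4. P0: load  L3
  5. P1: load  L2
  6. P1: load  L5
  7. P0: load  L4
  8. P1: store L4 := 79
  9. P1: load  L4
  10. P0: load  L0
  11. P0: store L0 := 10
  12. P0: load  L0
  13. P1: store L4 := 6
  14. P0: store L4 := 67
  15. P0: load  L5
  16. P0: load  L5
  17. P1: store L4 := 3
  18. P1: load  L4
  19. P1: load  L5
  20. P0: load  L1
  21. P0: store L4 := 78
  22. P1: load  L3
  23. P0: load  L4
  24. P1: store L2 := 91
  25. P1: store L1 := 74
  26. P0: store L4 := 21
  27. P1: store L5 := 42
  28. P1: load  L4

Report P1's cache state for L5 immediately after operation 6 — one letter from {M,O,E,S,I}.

  op1 P0: store L4 := 10 → M/I on L4; bus BusRdX; mem=20
  op2 P0: store L4 := 60 → M/I on L4; bus (none); mem=20
  op3 P0: load  L3 → E/I on L3; bus BusRd; mem=60
  op4 P0: load  L3 → E/I on L3; bus (none); mem=60
  op5 P1: load  L2 → I/E on L2; bus BusRd; mem=70
  op6 P1: load  L5 → I/E on L5; bus BusRd; mem=90
  op7 P0: load  L4 → M/I on L4; bus (none); mem=20
  op8 P1: store L4 := 79 → I/M on L4; bus BusRdX Flush; mem=60
  op9 P1: load  L4 → I/M on L4; bus (none); mem=60
  op10 P0: load  L0 → E/I on L0; bus BusRd; mem=90
  op11 P0: store L0 := 10 → M/I on L0; bus (none); mem=90
  op12 P0: load  L0 → M/I on L0; bus (none); mem=90
  op13 P1: store L4 := 6 → I/M on L4; bus (none); mem=60
  op14 P0: store L4 := 67 → M/I on L4; bus BusRdX Flush; mem=6
  op15 P0: load  L5 → S/S on L5; bus BusRd; mem=90
  op16 P0: load  L5 → S/S on L5; bus (none); mem=90
  op17 P1: store L4 := 3 → I/M on L4; bus BusRdX Flush; mem=67
  op18 P1: load  L4 → I/M on L4; bus (none); mem=67
  op19 P1: load  L5 → S/S on L5; bus (none); mem=90
  op20 P0: load  L1 → E/I on L1; bus BusRd; mem=80
  op21 P0: store L4 := 78 → M/I on L4; bus BusRdX Flush; mem=3
  op22 P1: load  L3 → S/S on L3; bus BusRd; mem=60
  op23 P0: load  L4 → M/I on L4; bus (none); mem=3
  op24 P1: store L2 := 91 → I/M on L2; bus (none); mem=70
  op25 P1: store L1 := 74 → I/M on L1; bus BusRdX; mem=80
  op26 P0: store L4 := 21 → M/I on L4; bus (none); mem=3
  op27 P1: store L5 := 42 → I/M on L5; bus BusUpgr; mem=90
  op28 P1: load  L4 → O/S on L4; bus BusRd; mem=3

state = E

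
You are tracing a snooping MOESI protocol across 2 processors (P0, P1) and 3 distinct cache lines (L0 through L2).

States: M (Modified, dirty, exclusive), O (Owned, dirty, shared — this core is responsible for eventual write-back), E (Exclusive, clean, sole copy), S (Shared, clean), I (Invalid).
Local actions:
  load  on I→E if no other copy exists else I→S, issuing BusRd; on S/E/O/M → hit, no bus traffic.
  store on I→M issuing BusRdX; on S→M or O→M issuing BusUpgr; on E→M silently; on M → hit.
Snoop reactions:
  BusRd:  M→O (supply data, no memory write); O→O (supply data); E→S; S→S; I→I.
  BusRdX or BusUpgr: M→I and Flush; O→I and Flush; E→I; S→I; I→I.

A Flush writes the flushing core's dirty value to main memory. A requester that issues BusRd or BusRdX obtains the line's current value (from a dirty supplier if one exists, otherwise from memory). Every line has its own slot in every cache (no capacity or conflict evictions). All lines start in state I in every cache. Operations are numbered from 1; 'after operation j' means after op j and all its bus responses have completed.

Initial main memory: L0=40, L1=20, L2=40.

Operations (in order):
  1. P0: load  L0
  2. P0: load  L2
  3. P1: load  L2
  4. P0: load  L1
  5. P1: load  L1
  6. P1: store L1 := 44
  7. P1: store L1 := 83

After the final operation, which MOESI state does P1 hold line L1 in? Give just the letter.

1. P0: load  L0  bus=[BusRd]  L0: P0=E P1=I  mem[L0]=40
2. P0: load  L2  bus=[BusRd]  L2: P0=E P1=I  mem[L2]=40
3. P1: load  L2  bus=[BusRd]  L2: P0=S P1=S  mem[L2]=40
4. P0: load  L1  bus=[BusRd]  L1: P0=E P1=I  mem[L1]=20
5. P1: load  L1  bus=[BusRd]  L1: P0=S P1=S  mem[L1]=20
6. P1: store L1 := 44  bus=[BusUpgr]  L1: P0=I P1=M  mem[L1]=20
7. P1: store L1 := 83  bus=[-]  L1: P0=I P1=M  mem[L1]=20

state = M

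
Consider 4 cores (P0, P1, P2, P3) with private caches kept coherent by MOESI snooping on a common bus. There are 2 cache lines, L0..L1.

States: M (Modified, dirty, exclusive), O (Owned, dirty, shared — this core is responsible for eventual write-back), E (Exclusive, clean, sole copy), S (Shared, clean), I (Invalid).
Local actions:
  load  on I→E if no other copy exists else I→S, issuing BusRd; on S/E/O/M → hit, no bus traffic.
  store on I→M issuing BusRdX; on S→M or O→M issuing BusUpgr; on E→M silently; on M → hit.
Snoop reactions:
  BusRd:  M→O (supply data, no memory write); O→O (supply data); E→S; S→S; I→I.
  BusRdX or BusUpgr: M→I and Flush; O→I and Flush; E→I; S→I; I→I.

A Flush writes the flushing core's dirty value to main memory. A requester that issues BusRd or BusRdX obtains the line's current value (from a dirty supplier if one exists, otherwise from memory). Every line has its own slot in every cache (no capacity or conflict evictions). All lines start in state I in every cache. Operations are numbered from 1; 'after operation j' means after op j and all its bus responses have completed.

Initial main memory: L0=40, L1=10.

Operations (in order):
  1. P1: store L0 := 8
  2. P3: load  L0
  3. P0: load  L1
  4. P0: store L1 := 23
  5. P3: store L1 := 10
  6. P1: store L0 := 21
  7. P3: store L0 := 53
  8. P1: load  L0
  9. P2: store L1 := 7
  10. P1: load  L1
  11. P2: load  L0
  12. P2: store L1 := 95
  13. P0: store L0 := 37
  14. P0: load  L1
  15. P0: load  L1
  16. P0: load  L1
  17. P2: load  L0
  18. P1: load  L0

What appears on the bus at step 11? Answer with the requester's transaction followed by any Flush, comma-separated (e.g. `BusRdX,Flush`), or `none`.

  op1 P1: store L0 := 8 → I/M/I/I on L0; bus BusRdX; mem=40
  op2 P3: load  L0 → I/O/I/S on L0; bus BusRd; mem=40
  op3 P0: load  L1 → E/I/I/I on L1; bus BusRd; mem=10
  op4 P0: store L1 := 23 → M/I/I/I on L1; bus (none); mem=10
  op5 P3: store L1 := 10 → I/I/I/M on L1; bus BusRdX Flush; mem=23
  op6 P1: store L0 := 21 → I/M/I/I on L0; bus BusUpgr; mem=40
  op7 P3: store L0 := 53 → I/I/I/M on L0; bus BusRdX Flush; mem=21
  op8 P1: load  L0 → I/S/I/O on L0; bus BusRd; mem=21
  op9 P2: store L1 := 7 → I/I/M/I on L1; bus BusRdX Flush; mem=10
  op10 P1: load  L1 → I/S/O/I on L1; bus BusRd; mem=10
  op11 P2: load  L0 → I/S/S/O on L0; bus BusRd; mem=21
  op12 P2: store L1 := 95 → I/I/M/I on L1; bus BusUpgr; mem=10
  op13 P0: store L0 := 37 → M/I/I/I on L0; bus BusRdX Flush; mem=53
  op14 P0: load  L1 → S/I/O/I on L1; bus BusRd; mem=10
  op15 P0: load  L1 → S/I/O/I on L1; bus (none); mem=10
  op16 P0: load  L1 → S/I/O/I on L1; bus (none); mem=10
  op17 P2: load  L0 → O/I/S/I on L0; bus BusRd; mem=53
  op18 P1: load  L0 → O/S/S/I on L0; bus BusRd; mem=53

bus = BusRd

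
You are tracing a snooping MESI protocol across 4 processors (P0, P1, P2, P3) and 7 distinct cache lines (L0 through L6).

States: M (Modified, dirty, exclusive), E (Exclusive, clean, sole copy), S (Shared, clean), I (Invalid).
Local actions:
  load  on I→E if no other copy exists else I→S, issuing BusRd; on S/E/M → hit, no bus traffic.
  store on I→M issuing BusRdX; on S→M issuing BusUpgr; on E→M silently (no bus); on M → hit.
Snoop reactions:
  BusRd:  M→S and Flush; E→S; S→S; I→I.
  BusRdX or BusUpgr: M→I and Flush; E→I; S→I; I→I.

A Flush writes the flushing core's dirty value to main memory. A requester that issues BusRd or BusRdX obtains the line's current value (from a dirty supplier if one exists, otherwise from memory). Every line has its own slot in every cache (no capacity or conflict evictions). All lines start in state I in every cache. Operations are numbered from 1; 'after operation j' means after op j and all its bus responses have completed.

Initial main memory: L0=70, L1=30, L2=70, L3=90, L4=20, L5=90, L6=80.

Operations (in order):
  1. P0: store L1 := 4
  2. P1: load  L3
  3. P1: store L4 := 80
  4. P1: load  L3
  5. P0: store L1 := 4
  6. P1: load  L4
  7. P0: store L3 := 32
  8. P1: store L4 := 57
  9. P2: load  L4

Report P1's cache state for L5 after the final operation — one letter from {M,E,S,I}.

  op1 P0: store L1 := 4 → M/I/I/I on L1; bus BusRdX; mem=30
  op2 P1: load  L3 → I/E/I/I on L3; bus BusRd; mem=90
  op3 P1: store L4 := 80 → I/M/I/I on L4; bus BusRdX; mem=20
  op4 P1: load  L3 → I/E/I/I on L3; bus (none); mem=90
  op5 P0: store L1 := 4 → M/I/I/I on L1; bus (none); mem=30
  op6 P1: load  L4 → I/M/I/I on L4; bus (none); mem=20
  op7 P0: store L3 := 32 → M/I/I/I on L3; bus BusRdX; mem=90
  op8 P1: store L4 := 57 → I/M/I/I on L4; bus (none); mem=20
  op9 P2: load  L4 → I/S/S/I on L4; bus BusRd Flush; mem=57

state = I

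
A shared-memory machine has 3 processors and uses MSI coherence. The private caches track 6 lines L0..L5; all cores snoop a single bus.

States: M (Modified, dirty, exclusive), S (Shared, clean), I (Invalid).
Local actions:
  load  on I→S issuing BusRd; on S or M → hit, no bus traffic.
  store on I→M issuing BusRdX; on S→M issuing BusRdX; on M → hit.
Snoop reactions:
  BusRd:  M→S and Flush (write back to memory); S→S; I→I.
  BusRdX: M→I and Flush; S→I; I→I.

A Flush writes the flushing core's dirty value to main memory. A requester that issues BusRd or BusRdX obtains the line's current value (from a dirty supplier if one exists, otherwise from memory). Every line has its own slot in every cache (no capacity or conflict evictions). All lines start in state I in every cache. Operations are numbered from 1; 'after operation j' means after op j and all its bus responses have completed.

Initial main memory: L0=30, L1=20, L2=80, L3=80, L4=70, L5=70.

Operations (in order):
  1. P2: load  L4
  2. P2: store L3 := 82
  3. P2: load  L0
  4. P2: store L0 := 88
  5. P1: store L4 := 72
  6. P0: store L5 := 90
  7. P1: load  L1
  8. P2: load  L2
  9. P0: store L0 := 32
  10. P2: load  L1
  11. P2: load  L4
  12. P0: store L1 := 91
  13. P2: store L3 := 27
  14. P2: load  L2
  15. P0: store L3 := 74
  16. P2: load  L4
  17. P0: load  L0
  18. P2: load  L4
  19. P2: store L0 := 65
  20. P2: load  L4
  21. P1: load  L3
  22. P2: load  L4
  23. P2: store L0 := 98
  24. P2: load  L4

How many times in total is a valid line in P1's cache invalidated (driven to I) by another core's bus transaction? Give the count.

  op1 P2: load  L4 → I/I/S on L4; bus BusRd; mem=70
  op2 P2: store L3 := 82 → I/I/M on L3; bus BusRdX; mem=80
  op3 P2: load  L0 → I/I/S on L0; bus BusRd; mem=30
  op4 P2: store L0 := 88 → I/I/M on L0; bus BusRdX; mem=30
  op5 P1: store L4 := 72 → I/M/I on L4; bus BusRdX; mem=70
  op6 P0: store L5 := 90 → M/I/I on L5; bus BusRdX; mem=70
  op7 P1: load  L1 → I/S/I on L1; bus BusRd; mem=20
  op8 P2: load  L2 → I/I/S on L2; bus BusRd; mem=80
  op9 P0: store L0 := 32 → M/I/I on L0; bus BusRdX Flush; mem=88
  op10 P2: load  L1 → I/S/S on L1; bus BusRd; mem=20
  op11 P2: load  L4 → I/S/S on L4; bus BusRd Flush; mem=72
  op12 P0: store L1 := 91 → M/I/I on L1; bus BusRdX; mem=20
  op13 P2: store L3 := 27 → I/I/M on L3; bus (none); mem=80
  op14 P2: load  L2 → I/I/S on L2; bus (none); mem=80
  op15 P0: store L3 := 74 → M/I/I on L3; bus BusRdX Flush; mem=27
  op16 P2: load  L4 → I/S/S on L4; bus (none); mem=72
  op17 P0: load  L0 → M/I/I on L0; bus (none); mem=88
  op18 P2: load  L4 → I/S/S on L4; bus (none); mem=72
  op19 P2: store L0 := 65 → I/I/M on L0; bus BusRdX Flush; mem=32
  op20 P2: load  L4 → I/S/S on L4; bus (none); mem=72
  op21 P1: load  L3 → S/S/I on L3; bus BusRd Flush; mem=74
  op22 P2: load  L4 → I/S/S on L4; bus (none); mem=72
  op23 P2: store L0 := 98 → I/I/M on L0; bus (none); mem=32
  op24 P2: load  L4 → I/S/S on L4; bus (none); mem=72

invalidations = 1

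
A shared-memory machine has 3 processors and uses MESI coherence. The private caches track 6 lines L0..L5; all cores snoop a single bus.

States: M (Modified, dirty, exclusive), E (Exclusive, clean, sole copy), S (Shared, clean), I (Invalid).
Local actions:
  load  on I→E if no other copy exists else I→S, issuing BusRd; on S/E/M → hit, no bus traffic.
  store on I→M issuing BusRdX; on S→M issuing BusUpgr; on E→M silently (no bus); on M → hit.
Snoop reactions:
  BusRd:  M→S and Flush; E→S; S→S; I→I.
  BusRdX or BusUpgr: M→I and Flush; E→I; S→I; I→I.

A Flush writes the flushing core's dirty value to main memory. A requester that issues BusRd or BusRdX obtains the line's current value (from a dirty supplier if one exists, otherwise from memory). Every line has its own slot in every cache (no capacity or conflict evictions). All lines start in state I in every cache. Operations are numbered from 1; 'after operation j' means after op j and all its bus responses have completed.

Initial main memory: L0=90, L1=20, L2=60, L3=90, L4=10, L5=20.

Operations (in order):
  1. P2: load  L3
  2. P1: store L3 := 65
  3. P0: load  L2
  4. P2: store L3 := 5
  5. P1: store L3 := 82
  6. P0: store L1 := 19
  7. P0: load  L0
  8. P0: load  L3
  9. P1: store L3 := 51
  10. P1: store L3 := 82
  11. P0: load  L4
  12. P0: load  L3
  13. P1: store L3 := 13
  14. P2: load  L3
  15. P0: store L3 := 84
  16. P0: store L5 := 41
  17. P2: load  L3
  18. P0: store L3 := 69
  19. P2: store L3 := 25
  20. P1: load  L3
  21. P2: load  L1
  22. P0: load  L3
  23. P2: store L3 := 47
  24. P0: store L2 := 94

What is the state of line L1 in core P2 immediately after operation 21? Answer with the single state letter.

1. P2: load  L3  bus=[BusRd]  L3: P0=I P1=I P2=E  mem[L3]=90
2. P1: store L3 := 65  bus=[BusRdX]  L3: P0=I P1=M P2=I  mem[L3]=90
3. P0: load  L2  bus=[BusRd]  L2: P0=E P1=I P2=I  mem[L2]=60
4. P2: store L3 := 5  bus=[BusRdX,Flush]  L3: P0=I P1=I P2=M  mem[L3]=65
5. P1: store L3 := 82  bus=[BusRdX,Flush]  L3: P0=I P1=M P2=I  mem[L3]=5
6. P0: store L1 := 19  bus=[BusRdX]  L1: P0=M P1=I P2=I  mem[L1]=20
7. P0: load  L0  bus=[BusRd]  L0: P0=E P1=I P2=I  mem[L0]=90
8. P0: load  L3  bus=[BusRd,Flush]  L3: P0=S P1=S P2=I  mem[L3]=82
9. P1: store L3 := 51  bus=[BusUpgr]  L3: P0=I P1=M P2=I  mem[L3]=82
10. P1: store L3 := 82  bus=[-]  L3: P0=I P1=M P2=I  mem[L3]=82
11. P0: load  L4  bus=[BusRd]  L4: P0=E P1=I P2=I  mem[L4]=10
12. P0: load  L3  bus=[BusRd,Flush]  L3: P0=S P1=S P2=I  mem[L3]=82
13. P1: store L3 := 13  bus=[BusUpgr]  L3: P0=I P1=M P2=I  mem[L3]=82
14. P2: load  L3  bus=[BusRd,Flush]  L3: P0=I P1=S P2=S  mem[L3]=13
15. P0: store L3 := 84  bus=[BusRdX]  L3: P0=M P1=I P2=I  mem[L3]=13
16. P0: store L5 := 41  bus=[BusRdX]  L5: P0=M P1=I P2=I  mem[L5]=20
17. P2: load  L3  bus=[BusRd,Flush]  L3: P0=S P1=I P2=S  mem[L3]=84
18. P0: store L3 := 69  bus=[BusUpgr]  L3: P0=M P1=I P2=I  mem[L3]=84
19. P2: store L3 := 25  bus=[BusRdX,Flush]  L3: P0=I P1=I P2=M  mem[L3]=69
20. P1: load  L3  bus=[BusRd,Flush]  L3: P0=I P1=S P2=S  mem[L3]=25
21. P2: load  L1  bus=[BusRd,Flush]  L1: P0=S P1=I P2=S  mem[L1]=19
22. P0: load  L3  bus=[BusRd]  L3: P0=S P1=S P2=S  mem[L3]=25
23. P2: store L3 := 47  bus=[BusUpgr]  L3: P0=I P1=I P2=M  mem[L3]=25
24. P0: store L2 := 94  bus=[-]  L2: P0=M P1=I P2=I  mem[L2]=60

state = S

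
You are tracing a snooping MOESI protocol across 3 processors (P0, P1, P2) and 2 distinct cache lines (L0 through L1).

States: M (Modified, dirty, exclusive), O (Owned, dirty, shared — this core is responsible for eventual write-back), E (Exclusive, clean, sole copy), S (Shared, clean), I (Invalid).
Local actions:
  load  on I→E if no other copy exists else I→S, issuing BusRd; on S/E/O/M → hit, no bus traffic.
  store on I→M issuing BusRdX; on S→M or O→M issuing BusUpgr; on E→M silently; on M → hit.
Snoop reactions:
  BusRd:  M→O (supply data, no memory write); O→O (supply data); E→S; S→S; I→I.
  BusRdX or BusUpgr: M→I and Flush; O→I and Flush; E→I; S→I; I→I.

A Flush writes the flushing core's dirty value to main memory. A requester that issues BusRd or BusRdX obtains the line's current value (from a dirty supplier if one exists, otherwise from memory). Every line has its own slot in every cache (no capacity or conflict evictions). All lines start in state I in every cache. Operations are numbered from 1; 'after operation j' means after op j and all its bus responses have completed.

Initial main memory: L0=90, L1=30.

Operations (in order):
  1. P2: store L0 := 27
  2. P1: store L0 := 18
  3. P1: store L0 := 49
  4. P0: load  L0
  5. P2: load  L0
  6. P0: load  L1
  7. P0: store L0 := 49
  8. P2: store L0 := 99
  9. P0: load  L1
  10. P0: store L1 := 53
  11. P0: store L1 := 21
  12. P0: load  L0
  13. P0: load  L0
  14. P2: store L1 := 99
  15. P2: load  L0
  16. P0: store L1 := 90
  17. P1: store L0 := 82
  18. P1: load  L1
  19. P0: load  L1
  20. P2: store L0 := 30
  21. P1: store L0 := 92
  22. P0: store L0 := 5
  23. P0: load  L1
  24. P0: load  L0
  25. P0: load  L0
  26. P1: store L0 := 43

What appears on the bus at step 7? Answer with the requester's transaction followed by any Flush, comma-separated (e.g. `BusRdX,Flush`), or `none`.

step 1: P2: store L0 := 27  ⟶  IIM  (L0)  txn=BusRdX  M[L0]=90
step 2: P1: store L0 := 18  ⟶  IMI  (L0)  txn=BusRdX+Flush  M[L0]=27
step 3: P1: store L0 := 49  ⟶  IMI  (L0)  txn=∅  M[L0]=27
step 4: P0: load  L0  ⟶  SOI  (L0)  txn=BusRd  M[L0]=27
step 5: P2: load  L0  ⟶  SOS  (L0)  txn=BusRd  M[L0]=27
step 6: P0: load  L1  ⟶  EII  (L1)  txn=BusRd  M[L1]=30
step 7: P0: store L0 := 49  ⟶  MII  (L0)  txn=BusUpgr+Flush  M[L0]=49
step 8: P2: store L0 := 99  ⟶  IIM  (L0)  txn=BusRdX+Flush  M[L0]=49
step 9: P0: load  L1  ⟶  EII  (L1)  txn=∅  M[L1]=30
step 10: P0: store L1 := 53  ⟶  MII  (L1)  txn=∅  M[L1]=30
step 11: P0: store L1 := 21  ⟶  MII  (L1)  txn=∅  M[L1]=30
step 12: P0: load  L0  ⟶  SIO  (L0)  txn=BusRd  M[L0]=49
step 13: P0: load  L0  ⟶  SIO  (L0)  txn=∅  M[L0]=49
step 14: P2: store L1 := 99  ⟶  IIM  (L1)  txn=BusRdX+Flush  M[L1]=21
step 15: P2: load  L0  ⟶  SIO  (L0)  txn=∅  M[L0]=49
step 16: P0: store L1 := 90  ⟶  MII  (L1)  txn=BusRdX+Flush  M[L1]=99
step 17: P1: store L0 := 82  ⟶  IMI  (L0)  txn=BusRdX+Flush  M[L0]=99
step 18: P1: load  L1  ⟶  OSI  (L1)  txn=BusRd  M[L1]=99
step 19: P0: load  L1  ⟶  OSI  (L1)  txn=∅  M[L1]=99
step 20: P2: store L0 := 30  ⟶  IIM  (L0)  txn=BusRdX+Flush  M[L0]=82
step 21: P1: store L0 := 92  ⟶  IMI  (L0)  txn=BusRdX+Flush  M[L0]=30
step 22: P0: store L0 := 5  ⟶  MII  (L0)  txn=BusRdX+Flush  M[L0]=92
step 23: P0: load  L1  ⟶  OSI  (L1)  txn=∅  M[L1]=99
step 24: P0: load  L0  ⟶  MII  (L0)  txn=∅  M[L0]=92
step 25: P0: load  L0  ⟶  MII  (L0)  txn=∅  M[L0]=92
step 26: P1: store L0 := 43  ⟶  IMI  (L0)  txn=BusRdX+Flush  M[L0]=5

bus = BusUpgr,Flush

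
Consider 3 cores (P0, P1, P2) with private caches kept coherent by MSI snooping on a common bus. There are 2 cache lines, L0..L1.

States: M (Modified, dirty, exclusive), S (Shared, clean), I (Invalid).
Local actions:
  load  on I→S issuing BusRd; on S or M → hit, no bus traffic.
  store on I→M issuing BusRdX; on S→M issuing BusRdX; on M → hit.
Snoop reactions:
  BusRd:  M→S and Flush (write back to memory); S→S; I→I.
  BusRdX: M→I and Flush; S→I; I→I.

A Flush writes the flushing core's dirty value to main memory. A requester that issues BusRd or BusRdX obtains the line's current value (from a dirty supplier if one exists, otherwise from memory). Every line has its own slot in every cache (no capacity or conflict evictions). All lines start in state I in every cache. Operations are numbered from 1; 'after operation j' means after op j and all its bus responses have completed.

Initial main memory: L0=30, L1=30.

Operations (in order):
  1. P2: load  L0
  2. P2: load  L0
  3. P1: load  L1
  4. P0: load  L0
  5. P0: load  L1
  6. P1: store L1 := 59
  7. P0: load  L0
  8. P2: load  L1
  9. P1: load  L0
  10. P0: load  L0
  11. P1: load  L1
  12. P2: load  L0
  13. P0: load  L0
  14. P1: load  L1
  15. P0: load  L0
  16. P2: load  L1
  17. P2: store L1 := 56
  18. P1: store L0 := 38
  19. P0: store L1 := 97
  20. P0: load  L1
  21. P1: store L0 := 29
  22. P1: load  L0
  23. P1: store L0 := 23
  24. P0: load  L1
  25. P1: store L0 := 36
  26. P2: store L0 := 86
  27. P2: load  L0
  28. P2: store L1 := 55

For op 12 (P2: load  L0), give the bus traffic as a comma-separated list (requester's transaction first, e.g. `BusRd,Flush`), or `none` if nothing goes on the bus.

1. P2: load  L0  bus=[BusRd]  L0: P0=I P1=I P2=S  mem[L0]=30
2. P2: load  L0  bus=[-]  L0: P0=I P1=I P2=S  mem[L0]=30
3. P1: load  L1  bus=[BusRd]  L1: P0=I P1=S P2=I  mem[L1]=30
4. P0: load  L0  bus=[BusRd]  L0: P0=S P1=I P2=S  mem[L0]=30
5. P0: load  L1  bus=[BusRd]  L1: P0=S P1=S P2=I  mem[L1]=30
6. P1: store L1 := 59  bus=[BusRdX]  L1: P0=I P1=M P2=I  mem[L1]=30
7. P0: load  L0  bus=[-]  L0: P0=S P1=I P2=S  mem[L0]=30
8. P2: load  L1  bus=[BusRd,Flush]  L1: P0=I P1=S P2=S  mem[L1]=59
9. P1: load  L0  bus=[BusRd]  L0: P0=S P1=S P2=S  mem[L0]=30
10. P0: load  L0  bus=[-]  L0: P0=S P1=S P2=S  mem[L0]=30
11. P1: load  L1  bus=[-]  L1: P0=I P1=S P2=S  mem[L1]=59
12. P2: load  L0  bus=[-]  L0: P0=S P1=S P2=S  mem[L0]=30
13. P0: load  L0  bus=[-]  L0: P0=S P1=S P2=S  mem[L0]=30
14. P1: load  L1  bus=[-]  L1: P0=I P1=S P2=S  mem[L1]=59
15. P0: load  L0  bus=[-]  L0: P0=S P1=S P2=S  mem[L0]=30
16. P2: load  L1  bus=[-]  L1: P0=I P1=S P2=S  mem[L1]=59
17. P2: store L1 := 56  bus=[BusRdX]  L1: P0=I P1=I P2=M  mem[L1]=59
18. P1: store L0 := 38  bus=[BusRdX]  L0: P0=I P1=M P2=I  mem[L0]=30
19. P0: store L1 := 97  bus=[BusRdX,Flush]  L1: P0=M P1=I P2=I  mem[L1]=56
20. P0: load  L1  bus=[-]  L1: P0=M P1=I P2=I  mem[L1]=56
21. P1: store L0 := 29  bus=[-]  L0: P0=I P1=M P2=I  mem[L0]=30
22. P1: load  L0  bus=[-]  L0: P0=I P1=M P2=I  mem[L0]=30
23. P1: store L0 := 23  bus=[-]  L0: P0=I P1=M P2=I  mem[L0]=30
24. P0: load  L1  bus=[-]  L1: P0=M P1=I P2=I  mem[L1]=56
25. P1: store L0 := 36  bus=[-]  L0: P0=I P1=M P2=I  mem[L0]=30
26. P2: store L0 := 86  bus=[BusRdX,Flush]  L0: P0=I P1=I P2=M  mem[L0]=36
27. P2: load  L0  bus=[-]  L0: P0=I P1=I P2=M  mem[L0]=36
28. P2: store L1 := 55  bus=[BusRdX,Flush]  L1: P0=I P1=I P2=M  mem[L1]=97

bus = none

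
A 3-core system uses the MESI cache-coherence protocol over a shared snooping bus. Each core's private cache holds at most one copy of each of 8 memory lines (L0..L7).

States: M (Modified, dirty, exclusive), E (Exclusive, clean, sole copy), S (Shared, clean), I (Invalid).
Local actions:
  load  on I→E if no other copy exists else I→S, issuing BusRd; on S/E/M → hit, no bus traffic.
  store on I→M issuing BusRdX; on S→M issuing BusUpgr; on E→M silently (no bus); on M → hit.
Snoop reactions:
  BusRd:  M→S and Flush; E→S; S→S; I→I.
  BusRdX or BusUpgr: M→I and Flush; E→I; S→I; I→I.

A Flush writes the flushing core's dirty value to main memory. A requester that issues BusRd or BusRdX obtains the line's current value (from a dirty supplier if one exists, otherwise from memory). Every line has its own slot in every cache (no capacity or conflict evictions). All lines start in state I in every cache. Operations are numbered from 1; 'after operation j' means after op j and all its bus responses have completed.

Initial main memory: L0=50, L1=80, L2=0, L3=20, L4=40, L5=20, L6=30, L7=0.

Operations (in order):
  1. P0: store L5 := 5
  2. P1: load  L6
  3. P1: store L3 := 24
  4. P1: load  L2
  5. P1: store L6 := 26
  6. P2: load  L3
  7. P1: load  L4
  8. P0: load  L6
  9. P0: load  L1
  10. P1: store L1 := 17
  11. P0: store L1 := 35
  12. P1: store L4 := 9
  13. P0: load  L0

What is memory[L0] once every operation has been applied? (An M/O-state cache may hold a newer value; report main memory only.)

1. P0: store L5 := 5  bus=[BusRdX]  L5: P0=M P1=I P2=I  mem[L5]=20
2. P1: load  L6  bus=[BusRd]  L6: P0=I P1=E P2=I  mem[L6]=30
3. P1: store L3 := 24  bus=[BusRdX]  L3: P0=I P1=M P2=I  mem[L3]=20
4. P1: load  L2  bus=[BusRd]  L2: P0=I P1=E P2=I  mem[L2]=0
5. P1: store L6 := 26  bus=[-]  L6: P0=I P1=M P2=I  mem[L6]=30
6. P2: load  L3  bus=[BusRd,Flush]  L3: P0=I P1=S P2=S  mem[L3]=24
7. P1: load  L4  bus=[BusRd]  L4: P0=I P1=E P2=I  mem[L4]=40
8. P0: load  L6  bus=[BusRd,Flush]  L6: P0=S P1=S P2=I  mem[L6]=26
9. P0: load  L1  bus=[BusRd]  L1: P0=E P1=I P2=I  mem[L1]=80
10. P1: store L1 := 17  bus=[BusRdX]  L1: P0=I P1=M P2=I  mem[L1]=80
11. P0: store L1 := 35  bus=[BusRdX,Flush]  L1: P0=M P1=I P2=I  mem[L1]=17
12. P1: store L4 := 9  bus=[-]  L4: P0=I P1=M P2=I  mem[L4]=40
13. P0: load  L0  bus=[BusRd]  L0: P0=E P1=I P2=I  mem[L0]=50

memory[L0] = 50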